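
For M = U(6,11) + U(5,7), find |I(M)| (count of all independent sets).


For a direct sum, |I(M1+M2)| = |I(M1)| * |I(M2)|.
|I(U(6,11))| = sum C(11,k) for k=0..6 = 1486.
|I(U(5,7))| = sum C(7,k) for k=0..5 = 120.
Total = 1486 * 120 = 178320.

178320


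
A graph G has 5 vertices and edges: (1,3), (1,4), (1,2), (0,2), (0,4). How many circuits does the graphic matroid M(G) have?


A circuit in a graphic matroid = edge set of a simple cycle.
G has 5 vertices and 5 edges.
Enumerating all minimal edge subsets forming cycles...
Total circuits found: 1.

1


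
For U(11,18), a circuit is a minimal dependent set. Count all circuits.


In U(11,18), circuits are the (12)-element subsets.
Any set of 12 elements is dependent, and removing any one element gives
an independent set of size 11, so it is a minimal dependent set.
Number of circuits = C(18,12) = 18! / (12! * 6!) = 18564.

18564


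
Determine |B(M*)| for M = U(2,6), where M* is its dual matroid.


The dual of U(r,n) is U(n-r, n) = U(4,6).
Bases of U(4,6) are all (4)-element subsets.
|B(M*)| = C(6,4) = 6! / (4! * 2!) = 15.

15


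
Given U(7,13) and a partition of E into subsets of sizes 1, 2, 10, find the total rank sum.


r(Ai) = min(|Ai|, 7) for each part.
Sum = min(1,7) + min(2,7) + min(10,7)
    = 1 + 2 + 7
    = 10.

10


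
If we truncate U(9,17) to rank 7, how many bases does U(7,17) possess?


Truncating U(9,17) to rank 7 gives U(7,17).
Bases of U(7,17) are all 7-element subsets of 17 elements.
Number of bases = C(17,7) = 19448.

19448


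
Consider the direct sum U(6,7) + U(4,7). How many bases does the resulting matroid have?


Bases of a direct sum M1 + M2: |B| = |B(M1)| * |B(M2)|.
|B(U(6,7))| = C(7,6) = 7.
|B(U(4,7))| = C(7,4) = 35.
Total bases = 7 * 35 = 245.

245


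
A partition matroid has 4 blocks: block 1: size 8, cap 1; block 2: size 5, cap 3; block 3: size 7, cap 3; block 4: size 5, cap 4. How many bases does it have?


A basis picks exactly ci elements from block i.
Number of bases = product of C(|Si|, ci).
= C(8,1) * C(5,3) * C(7,3) * C(5,4)
= 8 * 10 * 35 * 5
= 14000.

14000


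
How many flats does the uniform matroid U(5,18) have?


Flats of U(5,18): every subset of size < 5 is a flat, plus E itself.
Count = (18 choose 0) + (18 choose 1) + (18 choose 2) + (18 choose 3) + (18 choose 4) + 1
     = 1 + 18 + 153 + 816 + 3060 + 1
     = 4049.

4049


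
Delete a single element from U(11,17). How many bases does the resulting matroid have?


Deleting e from U(11,17) gives U(11,16) since n > r.
Bases of U(11,16) = C(16,11) = 4368.

4368


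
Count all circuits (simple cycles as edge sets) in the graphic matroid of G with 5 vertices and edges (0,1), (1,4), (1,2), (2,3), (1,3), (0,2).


A circuit in a graphic matroid = edge set of a simple cycle.
G has 5 vertices and 6 edges.
Enumerating all minimal edge subsets forming cycles...
Total circuits found: 3.

3


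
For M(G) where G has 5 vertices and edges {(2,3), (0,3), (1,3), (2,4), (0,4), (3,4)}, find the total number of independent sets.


An independent set in a graphic matroid is an acyclic edge subset.
G has 5 vertices and 6 edges.
Enumerate all 2^6 = 64 subsets, checking for acyclicity.
Total independent sets = 48.

48


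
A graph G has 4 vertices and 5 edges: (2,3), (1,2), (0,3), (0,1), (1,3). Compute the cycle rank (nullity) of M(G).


Cycle rank (nullity) = |E| - r(M) = |E| - (|V| - c).
|E| = 5, |V| = 4, c = 1.
Nullity = 5 - (4 - 1) = 5 - 3 = 2.

2


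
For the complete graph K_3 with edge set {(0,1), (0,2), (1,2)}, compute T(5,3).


T(K_3; x,y) = x^2 + x + y.
T(5,3) = 25 + 5 + 3 = 33.

33


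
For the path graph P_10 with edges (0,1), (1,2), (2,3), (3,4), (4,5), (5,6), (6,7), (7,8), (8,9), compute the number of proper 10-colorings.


P(P_10, k) = k * (k-1)^(9).
P(10) = 10 * 9^9 = 10 * 387420489 = 3874204890.

3874204890


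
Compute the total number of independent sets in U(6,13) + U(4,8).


For a direct sum, |I(M1+M2)| = |I(M1)| * |I(M2)|.
|I(U(6,13))| = sum C(13,k) for k=0..6 = 4096.
|I(U(4,8))| = sum C(8,k) for k=0..4 = 163.
Total = 4096 * 163 = 667648.

667648


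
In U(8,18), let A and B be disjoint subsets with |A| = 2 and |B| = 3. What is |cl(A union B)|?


|A union B| = 2 + 3 = 5 (disjoint).
In U(8,18), cl(S) = S if |S| < 8, else cl(S) = E.
Since 5 < 8, cl(A union B) = A union B.
|cl(A union B)| = 5.

5


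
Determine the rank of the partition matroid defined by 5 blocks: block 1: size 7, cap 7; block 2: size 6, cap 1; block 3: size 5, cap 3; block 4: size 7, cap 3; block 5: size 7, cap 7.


Rank of a partition matroid = sum of min(|Si|, ci) for each block.
= min(7,7) + min(6,1) + min(5,3) + min(7,3) + min(7,7)
= 7 + 1 + 3 + 3 + 7
= 21.

21


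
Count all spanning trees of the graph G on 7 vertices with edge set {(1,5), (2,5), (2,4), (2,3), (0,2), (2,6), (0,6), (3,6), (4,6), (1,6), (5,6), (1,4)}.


By Kirchhoff's matrix tree theorem, the number of spanning trees equals
the determinant of any cofactor of the Laplacian matrix L.
G has 7 vertices and 12 edges.
Computing the (6 x 6) cofactor determinant gives 264.

264


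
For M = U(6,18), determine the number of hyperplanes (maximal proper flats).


Hyperplanes of U(6,18) are flats of rank 5.
In a uniform matroid, these are exactly the (5)-element subsets.
Count = (18 choose 5) = 8568.

8568


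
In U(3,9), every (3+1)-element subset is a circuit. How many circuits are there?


In U(3,9), circuits are the (4)-element subsets.
Any set of 4 elements is dependent, and removing any one element gives
an independent set of size 3, so it is a minimal dependent set.
Number of circuits = (9 choose 4) = 126.

126


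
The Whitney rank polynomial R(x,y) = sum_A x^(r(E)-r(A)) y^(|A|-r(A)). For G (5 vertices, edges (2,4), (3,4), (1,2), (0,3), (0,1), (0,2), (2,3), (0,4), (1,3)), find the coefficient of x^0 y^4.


R(x,y) = sum over A in 2^E of x^(r(E)-r(A)) * y^(|A|-r(A)).
G has 5 vertices, 9 edges. r(E) = 4.
Enumerate all 2^9 = 512 subsets.
Count subsets with r(E)-r(A)=0 and |A|-r(A)=4: 9.

9


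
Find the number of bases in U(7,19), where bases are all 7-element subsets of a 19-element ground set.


Bases of U(7,19) are all 7-element subsets of the 19-element ground set.
Number of bases = C(19,7).
C(19,7) = 19! / (7! * 12!) = 50388.

50388


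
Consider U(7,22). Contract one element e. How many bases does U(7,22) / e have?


Contracting e from U(7,22) gives U(6,21).
Bases of U(6,21) = C(21,6) = 21! / (6! * 15!) = 54264.

54264


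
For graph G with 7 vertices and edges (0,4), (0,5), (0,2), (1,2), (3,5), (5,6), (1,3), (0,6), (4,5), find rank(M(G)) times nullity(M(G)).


r(M) = |V| - c = 7 - 1 = 6.
nullity = |E| - r(M) = 9 - 6 = 3.
Product = 6 * 3 = 18.

18


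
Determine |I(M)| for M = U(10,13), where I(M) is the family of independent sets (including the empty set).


Independent sets of U(10,13) are all subsets of size <= 10.
Count = (13 choose 0) + (13 choose 1) + (13 choose 2) + (13 choose 3) + (13 choose 4) + (13 choose 5) + (13 choose 6) + (13 choose 7) + (13 choose 8) + (13 choose 9) + (13 choose 10)
     = 1 + 13 + 78 + 286 + 715 + 1287 + 1716 + 1716 + 1287 + 715 + 286
     = 8100.

8100


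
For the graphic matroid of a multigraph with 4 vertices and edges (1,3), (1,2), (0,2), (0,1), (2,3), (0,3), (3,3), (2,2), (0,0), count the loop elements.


In a graphic matroid, a loop is a self-loop edge (u,u) with rank 0.
Examining all 9 edges for self-loops...
Self-loops found: (3,3), (2,2), (0,0)
Number of loops = 3.

3


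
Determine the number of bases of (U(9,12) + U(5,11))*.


(M1+M2)* = M1* + M2*.
M1* = U(3,12), bases: C(12,3) = 220.
M2* = U(6,11), bases: C(11,6) = 462.
|B(M*)| = 220 * 462 = 101640.

101640


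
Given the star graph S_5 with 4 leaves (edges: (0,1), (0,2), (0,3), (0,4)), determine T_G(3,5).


A star on 5 vertices is a tree with 4 edges.
T(x,y) = x^(4) for any tree.
T(3,5) = 3^4 = 81.

81


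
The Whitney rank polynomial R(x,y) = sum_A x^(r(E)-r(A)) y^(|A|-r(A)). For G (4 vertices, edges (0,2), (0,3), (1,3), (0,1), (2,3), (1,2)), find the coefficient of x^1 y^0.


R(x,y) = sum over A in 2^E of x^(r(E)-r(A)) * y^(|A|-r(A)).
G has 4 vertices, 6 edges. r(E) = 3.
Enumerate all 2^6 = 64 subsets.
Count subsets with r(E)-r(A)=1 and |A|-r(A)=0: 15.

15


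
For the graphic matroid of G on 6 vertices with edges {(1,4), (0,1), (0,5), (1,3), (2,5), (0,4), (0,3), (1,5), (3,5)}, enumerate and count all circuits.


A circuit in a graphic matroid = edge set of a simple cycle.
G has 6 vertices and 9 edges.
Enumerating all minimal edge subsets forming cycles...
Total circuits found: 12.

12


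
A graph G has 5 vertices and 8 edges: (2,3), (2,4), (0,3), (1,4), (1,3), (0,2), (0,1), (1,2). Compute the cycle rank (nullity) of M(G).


Cycle rank (nullity) = |E| - r(M) = |E| - (|V| - c).
|E| = 8, |V| = 5, c = 1.
Nullity = 8 - (5 - 1) = 8 - 4 = 4.

4


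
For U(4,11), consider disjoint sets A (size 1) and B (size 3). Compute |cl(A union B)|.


|A union B| = 1 + 3 = 4 (disjoint).
In U(4,11), cl(S) = S if |S| < 4, else cl(S) = E.
Since 4 >= 4, cl(A union B) = E.
|cl(A union B)| = 11.

11


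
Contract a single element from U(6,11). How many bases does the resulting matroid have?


Contracting e from U(6,11) gives U(5,10).
Bases of U(5,10) = (10 choose 5) = 252.

252


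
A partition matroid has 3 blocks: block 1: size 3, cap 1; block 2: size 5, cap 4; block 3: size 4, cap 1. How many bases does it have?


A basis picks exactly ci elements from block i.
Number of bases = product of C(|Si|, ci).
= C(3,1) * C(5,4) * C(4,1)
= 3 * 5 * 4
= 60.

60


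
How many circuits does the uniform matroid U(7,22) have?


In U(7,22), circuits are the (8)-element subsets.
Any set of 8 elements is dependent, and removing any one element gives
an independent set of size 7, so it is a minimal dependent set.
Number of circuits = C(22,8) = 319770.

319770


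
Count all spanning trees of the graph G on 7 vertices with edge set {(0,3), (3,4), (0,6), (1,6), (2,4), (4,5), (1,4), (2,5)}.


By Kirchhoff's matrix tree theorem, the number of spanning trees equals
the determinant of any cofactor of the Laplacian matrix L.
G has 7 vertices and 8 edges.
Computing the (6 x 6) cofactor determinant gives 15.

15


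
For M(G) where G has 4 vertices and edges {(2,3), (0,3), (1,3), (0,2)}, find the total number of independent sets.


An independent set in a graphic matroid is an acyclic edge subset.
G has 4 vertices and 4 edges.
Enumerate all 2^4 = 16 subsets, checking for acyclicity.
Total independent sets = 14.

14


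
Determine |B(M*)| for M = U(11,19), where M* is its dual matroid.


The dual of U(r,n) is U(n-r, n) = U(8,19).
Bases of U(8,19) are all (8)-element subsets.
|B(M*)| = C(19,8) = 19! / (8! * 11!) = 75582.

75582


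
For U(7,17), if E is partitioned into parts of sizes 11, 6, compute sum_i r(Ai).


r(Ai) = min(|Ai|, 7) for each part.
Sum = min(11,7) + min(6,7)
    = 7 + 6
    = 13.

13


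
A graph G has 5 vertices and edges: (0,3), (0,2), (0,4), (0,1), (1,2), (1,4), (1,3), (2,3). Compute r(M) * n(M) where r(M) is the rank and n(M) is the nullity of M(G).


r(M) = |V| - c = 5 - 1 = 4.
nullity = |E| - r(M) = 8 - 4 = 4.
Product = 4 * 4 = 16.

16


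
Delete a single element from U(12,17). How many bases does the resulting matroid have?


Deleting e from U(12,17) gives U(12,16) since n > r.
Bases of U(12,16) = (16 choose 12) = 1820.

1820


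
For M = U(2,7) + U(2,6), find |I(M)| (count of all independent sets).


For a direct sum, |I(M1+M2)| = |I(M1)| * |I(M2)|.
|I(U(2,7))| = sum C(7,k) for k=0..2 = 29.
|I(U(2,6))| = sum C(6,k) for k=0..2 = 22.
Total = 29 * 22 = 638.

638


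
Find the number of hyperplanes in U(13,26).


Hyperplanes of U(13,26) are flats of rank 12.
In a uniform matroid, these are exactly the (12)-element subsets.
Count = (26 choose 12) = 9657700.

9657700


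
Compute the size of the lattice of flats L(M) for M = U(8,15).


Flats of U(8,15): every subset of size < 8 is a flat, plus E itself.
Count = C(15,0) + C(15,1) + C(15,2) + C(15,3) + C(15,4) + C(15,5) + C(15,6) + C(15,7) + 1
     = 1 + 15 + 105 + 455 + 1365 + 3003 + 5005 + 6435 + 1
     = 16385.

16385


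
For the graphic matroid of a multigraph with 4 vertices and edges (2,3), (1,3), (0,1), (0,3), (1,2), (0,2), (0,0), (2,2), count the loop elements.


In a graphic matroid, a loop is a self-loop edge (u,u) with rank 0.
Examining all 8 edges for self-loops...
Self-loops found: (0,0), (2,2)
Number of loops = 2.

2


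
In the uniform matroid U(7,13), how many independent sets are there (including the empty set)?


Independent sets of U(7,13) are all subsets of size <= 7.
Count = (13 choose 0) + (13 choose 1) + (13 choose 2) + (13 choose 3) + (13 choose 4) + (13 choose 5) + (13 choose 6) + (13 choose 7)
     = 1 + 13 + 78 + 286 + 715 + 1287 + 1716 + 1716
     = 5812.

5812


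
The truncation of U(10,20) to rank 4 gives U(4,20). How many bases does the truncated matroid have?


Truncating U(10,20) to rank 4 gives U(4,20).
Bases of U(4,20) are all 4-element subsets of 20 elements.
Number of bases = C(20,4) = (20 * 19 * 18 * 17) / (1 * 2 * 3 * 4) = 4845.

4845


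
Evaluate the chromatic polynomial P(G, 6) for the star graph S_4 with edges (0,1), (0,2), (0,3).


P(tree, k) = k * (k-1)^(3) for any tree on 4 vertices.
P(6) = 6 * 5^3 = 6 * 125 = 750.

750


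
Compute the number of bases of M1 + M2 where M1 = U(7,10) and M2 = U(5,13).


Bases of a direct sum M1 + M2: |B| = |B(M1)| * |B(M2)|.
|B(U(7,10))| = C(10,7) = 120.
|B(U(5,13))| = C(13,5) = 1287.
Total bases = 120 * 1287 = 154440.

154440


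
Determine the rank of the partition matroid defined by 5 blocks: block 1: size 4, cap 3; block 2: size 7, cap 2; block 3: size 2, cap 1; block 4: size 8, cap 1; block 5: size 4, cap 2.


Rank of a partition matroid = sum of min(|Si|, ci) for each block.
= min(4,3) + min(7,2) + min(2,1) + min(8,1) + min(4,2)
= 3 + 2 + 1 + 1 + 2
= 9.

9


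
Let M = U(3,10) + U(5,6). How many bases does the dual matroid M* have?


(M1+M2)* = M1* + M2*.
M1* = U(7,10), bases: C(10,7) = 120.
M2* = U(1,6), bases: C(6,1) = 6.
|B(M*)| = 120 * 6 = 720.

720


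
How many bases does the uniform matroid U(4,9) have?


Bases of U(4,9) are all 4-element subsets of the 9-element ground set.
Number of bases = C(9,4).
C(9,4) = (9 * 8 * 7 * 6) / (1 * 2 * 3 * 4) = 126.

126


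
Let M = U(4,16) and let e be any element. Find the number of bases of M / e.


Contracting e from U(4,16) gives U(3,15).
Bases of U(3,15) = (15 choose 3) = 455.

455


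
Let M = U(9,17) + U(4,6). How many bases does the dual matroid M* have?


(M1+M2)* = M1* + M2*.
M1* = U(8,17), bases: C(17,8) = 24310.
M2* = U(2,6), bases: C(6,2) = 15.
|B(M*)| = 24310 * 15 = 364650.

364650


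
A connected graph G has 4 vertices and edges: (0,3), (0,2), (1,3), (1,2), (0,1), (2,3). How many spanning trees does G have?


By Kirchhoff's matrix tree theorem, the number of spanning trees equals
the determinant of any cofactor of the Laplacian matrix L.
G has 4 vertices and 6 edges.
Computing the (3 x 3) cofactor determinant gives 16.

16


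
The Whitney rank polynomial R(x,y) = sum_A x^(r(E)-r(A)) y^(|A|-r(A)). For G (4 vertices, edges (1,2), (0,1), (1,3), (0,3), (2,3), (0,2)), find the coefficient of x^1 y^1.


R(x,y) = sum over A in 2^E of x^(r(E)-r(A)) * y^(|A|-r(A)).
G has 4 vertices, 6 edges. r(E) = 3.
Enumerate all 2^6 = 64 subsets.
Count subsets with r(E)-r(A)=1 and |A|-r(A)=1: 4.

4


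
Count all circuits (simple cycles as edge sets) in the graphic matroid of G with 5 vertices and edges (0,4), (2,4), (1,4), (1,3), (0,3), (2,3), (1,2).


A circuit in a graphic matroid = edge set of a simple cycle.
G has 5 vertices and 7 edges.
Enumerating all minimal edge subsets forming cycles...
Total circuits found: 7.

7


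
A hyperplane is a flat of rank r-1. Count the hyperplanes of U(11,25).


Hyperplanes of U(11,25) are flats of rank 10.
In a uniform matroid, these are exactly the (10)-element subsets.
Count = C(25,10) = 25! / (10! * 15!) = 3268760.

3268760


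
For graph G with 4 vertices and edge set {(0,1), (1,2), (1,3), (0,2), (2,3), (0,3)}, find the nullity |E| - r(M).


Cycle rank (nullity) = |E| - r(M) = |E| - (|V| - c).
|E| = 6, |V| = 4, c = 1.
Nullity = 6 - (4 - 1) = 6 - 3 = 3.

3


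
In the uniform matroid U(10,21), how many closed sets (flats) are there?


Flats of U(10,21): every subset of size < 10 is a flat, plus E itself.
Count = C(21,0) + C(21,1) + C(21,2) + C(21,3) + C(21,4) + C(21,5) + C(21,6) + C(21,7) + C(21,8) + C(21,9) + 1
     = 1 + 21 + 210 + 1330 + 5985 + 20349 + 54264 + 116280 + 203490 + 293930 + 1
     = 695861.

695861


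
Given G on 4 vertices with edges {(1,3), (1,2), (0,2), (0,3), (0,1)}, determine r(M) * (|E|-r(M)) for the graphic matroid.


r(M) = |V| - c = 4 - 1 = 3.
nullity = |E| - r(M) = 5 - 3 = 2.
Product = 3 * 2 = 6.

6


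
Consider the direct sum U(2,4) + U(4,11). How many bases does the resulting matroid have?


Bases of a direct sum M1 + M2: |B| = |B(M1)| * |B(M2)|.
|B(U(2,4))| = C(4,2) = 6.
|B(U(4,11))| = C(11,4) = 330.
Total bases = 6 * 330 = 1980.

1980


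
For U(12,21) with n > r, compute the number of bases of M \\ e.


Deleting e from U(12,21) gives U(12,20) since n > r.
Bases of U(12,20) = C(20,12) = 125970.

125970


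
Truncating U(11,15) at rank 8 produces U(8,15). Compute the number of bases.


Truncating U(11,15) to rank 8 gives U(8,15).
Bases of U(8,15) are all 8-element subsets of 15 elements.
Number of bases = C(15,8) = 15! / (8! * 7!) = 6435.

6435


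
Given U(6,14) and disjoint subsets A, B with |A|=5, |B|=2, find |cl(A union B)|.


|A union B| = 5 + 2 = 7 (disjoint).
In U(6,14), cl(S) = S if |S| < 6, else cl(S) = E.
Since 7 >= 6, cl(A union B) = E.
|cl(A union B)| = 14.

14


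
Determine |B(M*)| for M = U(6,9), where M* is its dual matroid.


The dual of U(r,n) is U(n-r, n) = U(3,9).
Bases of U(3,9) are all (3)-element subsets.
|B(M*)| = (9 choose 3) = 84.

84


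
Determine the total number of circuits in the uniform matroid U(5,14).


In U(5,14), circuits are the (6)-element subsets.
Any set of 6 elements is dependent, and removing any one element gives
an independent set of size 5, so it is a minimal dependent set.
Number of circuits = (14 choose 6) = 3003.

3003


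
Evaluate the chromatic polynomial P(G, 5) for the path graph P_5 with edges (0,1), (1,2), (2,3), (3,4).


P(P_5, k) = k * (k-1)^(4).
P(5) = 5 * 4^4 = 5 * 256 = 1280.

1280


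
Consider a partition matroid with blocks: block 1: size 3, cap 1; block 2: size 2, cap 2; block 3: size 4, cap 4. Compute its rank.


Rank of a partition matroid = sum of min(|Si|, ci) for each block.
= min(3,1) + min(2,2) + min(4,4)
= 1 + 2 + 4
= 7.

7


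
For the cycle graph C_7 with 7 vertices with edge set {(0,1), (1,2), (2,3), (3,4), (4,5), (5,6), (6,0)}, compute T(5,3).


T(C_7; x,y) = x + x^2 + ... + x^(6) + y.
T(5,3) = 5^1 + 5^2 + 5^3 + 5^4 + 5^5 + 5^6 + 3
= 5 + 25 + 125 + 625 + 3125 + 15625 + 3
= 19533.

19533


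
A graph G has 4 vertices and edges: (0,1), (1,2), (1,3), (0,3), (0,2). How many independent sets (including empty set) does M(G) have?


An independent set in a graphic matroid is an acyclic edge subset.
G has 4 vertices and 5 edges.
Enumerate all 2^5 = 32 subsets, checking for acyclicity.
Total independent sets = 24.

24


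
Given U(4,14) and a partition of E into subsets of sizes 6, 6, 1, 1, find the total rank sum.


r(Ai) = min(|Ai|, 4) for each part.
Sum = min(6,4) + min(6,4) + min(1,4) + min(1,4)
    = 4 + 4 + 1 + 1
    = 10.

10


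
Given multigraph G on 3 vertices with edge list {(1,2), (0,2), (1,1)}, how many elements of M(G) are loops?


In a graphic matroid, a loop is a self-loop edge (u,u) with rank 0.
Examining all 3 edges for self-loops...
Self-loops found: (1,1)
Number of loops = 1.

1


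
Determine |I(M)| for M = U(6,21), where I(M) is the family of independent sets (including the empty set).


Independent sets of U(6,21) are all subsets of size <= 6.
Count = C(21,0) + C(21,1) + C(21,2) + C(21,3) + C(21,4) + C(21,5) + C(21,6)
     = 1 + 21 + 210 + 1330 + 5985 + 20349 + 54264
     = 82160.

82160


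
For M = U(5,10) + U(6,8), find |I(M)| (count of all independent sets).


For a direct sum, |I(M1+M2)| = |I(M1)| * |I(M2)|.
|I(U(5,10))| = sum C(10,k) for k=0..5 = 638.
|I(U(6,8))| = sum C(8,k) for k=0..6 = 247.
Total = 638 * 247 = 157586.

157586


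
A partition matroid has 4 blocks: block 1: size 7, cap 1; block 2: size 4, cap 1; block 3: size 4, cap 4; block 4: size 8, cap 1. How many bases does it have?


A basis picks exactly ci elements from block i.
Number of bases = product of C(|Si|, ci).
= C(7,1) * C(4,1) * C(4,4) * C(8,1)
= 7 * 4 * 1 * 8
= 224.

224


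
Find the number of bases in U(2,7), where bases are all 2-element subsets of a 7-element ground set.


Bases of U(2,7) are all 2-element subsets of the 7-element ground set.
Number of bases = C(7,2).
C(7,2) = 7! / (2! * 5!) = 21.

21


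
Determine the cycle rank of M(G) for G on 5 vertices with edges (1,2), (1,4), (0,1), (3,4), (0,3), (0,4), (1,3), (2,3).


Cycle rank (nullity) = |E| - r(M) = |E| - (|V| - c).
|E| = 8, |V| = 5, c = 1.
Nullity = 8 - (5 - 1) = 8 - 4 = 4.

4


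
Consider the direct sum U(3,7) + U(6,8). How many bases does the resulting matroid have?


Bases of a direct sum M1 + M2: |B| = |B(M1)| * |B(M2)|.
|B(U(3,7))| = C(7,3) = 35.
|B(U(6,8))| = C(8,6) = 28.
Total bases = 35 * 28 = 980.

980


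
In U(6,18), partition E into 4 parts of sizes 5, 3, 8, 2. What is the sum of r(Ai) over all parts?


r(Ai) = min(|Ai|, 6) for each part.
Sum = min(5,6) + min(3,6) + min(8,6) + min(2,6)
    = 5 + 3 + 6 + 2
    = 16.

16


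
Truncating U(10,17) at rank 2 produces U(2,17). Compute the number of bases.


Truncating U(10,17) to rank 2 gives U(2,17).
Bases of U(2,17) are all 2-element subsets of 17 elements.
Number of bases = C(17,2) = (17 * 16) / (1 * 2) = 136.

136


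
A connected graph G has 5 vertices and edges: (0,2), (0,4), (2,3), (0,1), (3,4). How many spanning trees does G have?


By Kirchhoff's matrix tree theorem, the number of spanning trees equals
the determinant of any cofactor of the Laplacian matrix L.
G has 5 vertices and 5 edges.
Computing the (4 x 4) cofactor determinant gives 4.

4


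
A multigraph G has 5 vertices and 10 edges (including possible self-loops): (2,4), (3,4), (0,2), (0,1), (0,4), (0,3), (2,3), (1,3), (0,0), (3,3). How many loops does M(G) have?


In a graphic matroid, a loop is a self-loop edge (u,u) with rank 0.
Examining all 10 edges for self-loops...
Self-loops found: (0,0), (3,3)
Number of loops = 2.

2


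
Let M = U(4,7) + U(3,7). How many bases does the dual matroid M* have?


(M1+M2)* = M1* + M2*.
M1* = U(3,7), bases: C(7,3) = 35.
M2* = U(4,7), bases: C(7,4) = 35.
|B(M*)| = 35 * 35 = 1225.

1225


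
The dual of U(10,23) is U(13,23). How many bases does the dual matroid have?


The dual of U(r,n) is U(n-r, n) = U(13,23).
Bases of U(13,23) are all (13)-element subsets.
|B(M*)| = C(23,13) = 23! / (13! * 10!) = 1144066.

1144066


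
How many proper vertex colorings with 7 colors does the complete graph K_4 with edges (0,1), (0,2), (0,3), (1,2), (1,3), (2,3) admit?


P(K_4, k) = k(k-1)(k-2)...(k-3).
P(7) = (7) * (6) * (5) * (4) = 840.

840


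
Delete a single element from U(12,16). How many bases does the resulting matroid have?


Deleting e from U(12,16) gives U(12,15) since n > r.
Bases of U(12,15) = C(15,12) = 455.

455


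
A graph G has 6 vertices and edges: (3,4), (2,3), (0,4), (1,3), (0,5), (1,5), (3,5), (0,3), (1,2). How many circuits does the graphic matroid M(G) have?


A circuit in a graphic matroid = edge set of a simple cycle.
G has 6 vertices and 9 edges.
Enumerating all minimal edge subsets forming cycles...
Total circuits found: 10.

10


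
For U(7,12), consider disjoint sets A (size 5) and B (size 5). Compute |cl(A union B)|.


|A union B| = 5 + 5 = 10 (disjoint).
In U(7,12), cl(S) = S if |S| < 7, else cl(S) = E.
Since 10 >= 7, cl(A union B) = E.
|cl(A union B)| = 12.

12


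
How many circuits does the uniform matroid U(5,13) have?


In U(5,13), circuits are the (6)-element subsets.
Any set of 6 elements is dependent, and removing any one element gives
an independent set of size 5, so it is a minimal dependent set.
Number of circuits = (13 choose 6) = 1716.

1716


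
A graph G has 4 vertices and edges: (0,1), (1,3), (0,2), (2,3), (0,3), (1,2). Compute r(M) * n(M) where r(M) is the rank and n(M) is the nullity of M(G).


r(M) = |V| - c = 4 - 1 = 3.
nullity = |E| - r(M) = 6 - 3 = 3.
Product = 3 * 3 = 9.

9


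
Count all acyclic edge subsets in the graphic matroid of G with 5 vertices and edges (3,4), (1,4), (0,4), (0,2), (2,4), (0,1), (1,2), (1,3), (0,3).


An independent set in a graphic matroid is an acyclic edge subset.
G has 5 vertices and 9 edges.
Enumerate all 2^9 = 512 subsets, checking for acyclicity.
Total independent sets = 198.

198


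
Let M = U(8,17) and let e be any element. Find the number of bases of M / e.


Contracting e from U(8,17) gives U(7,16).
Bases of U(7,16) = C(16,7) = 11440.

11440


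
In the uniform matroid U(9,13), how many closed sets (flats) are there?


Flats of U(9,13): every subset of size < 9 is a flat, plus E itself.
Count = C(13,0) + C(13,1) + C(13,2) + C(13,3) + C(13,4) + C(13,5) + C(13,6) + C(13,7) + C(13,8) + 1
     = 1 + 13 + 78 + 286 + 715 + 1287 + 1716 + 1716 + 1287 + 1
     = 7100.

7100


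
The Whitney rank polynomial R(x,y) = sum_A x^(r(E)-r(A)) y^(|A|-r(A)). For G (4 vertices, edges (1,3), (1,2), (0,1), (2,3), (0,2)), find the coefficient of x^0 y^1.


R(x,y) = sum over A in 2^E of x^(r(E)-r(A)) * y^(|A|-r(A)).
G has 4 vertices, 5 edges. r(E) = 3.
Enumerate all 2^5 = 32 subsets.
Count subsets with r(E)-r(A)=0 and |A|-r(A)=1: 5.

5


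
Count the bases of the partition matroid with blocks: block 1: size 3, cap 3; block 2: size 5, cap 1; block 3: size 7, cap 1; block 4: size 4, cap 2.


A basis picks exactly ci elements from block i.
Number of bases = product of C(|Si|, ci).
= C(3,3) * C(5,1) * C(7,1) * C(4,2)
= 1 * 5 * 7 * 6
= 210.

210


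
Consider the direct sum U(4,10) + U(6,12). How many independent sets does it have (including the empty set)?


For a direct sum, |I(M1+M2)| = |I(M1)| * |I(M2)|.
|I(U(4,10))| = sum C(10,k) for k=0..4 = 386.
|I(U(6,12))| = sum C(12,k) for k=0..6 = 2510.
Total = 386 * 2510 = 968860.

968860


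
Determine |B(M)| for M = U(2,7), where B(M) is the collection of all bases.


Bases of U(2,7) are all 2-element subsets of the 7-element ground set.
Number of bases = C(7,2).
C(7,2) = 7! / (2! * 5!) = 21.

21


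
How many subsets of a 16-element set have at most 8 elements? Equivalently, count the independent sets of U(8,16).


Independent sets of U(8,16) are all subsets of size <= 8.
Count = C(16,0) + C(16,1) + C(16,2) + C(16,3) + C(16,4) + C(16,5) + C(16,6) + C(16,7) + C(16,8)
     = 1 + 16 + 120 + 560 + 1820 + 4368 + 8008 + 11440 + 12870
     = 39203.

39203


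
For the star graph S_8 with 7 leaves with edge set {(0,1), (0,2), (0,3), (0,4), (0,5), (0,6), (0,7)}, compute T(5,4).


A star on 8 vertices is a tree with 7 edges.
T(x,y) = x^(7) for any tree.
T(5,4) = 5^7 = 78125.

78125


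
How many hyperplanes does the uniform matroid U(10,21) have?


Hyperplanes of U(10,21) are flats of rank 9.
In a uniform matroid, these are exactly the (9)-element subsets.
Count = C(21,9) = 21! / (9! * 12!) = 293930.

293930


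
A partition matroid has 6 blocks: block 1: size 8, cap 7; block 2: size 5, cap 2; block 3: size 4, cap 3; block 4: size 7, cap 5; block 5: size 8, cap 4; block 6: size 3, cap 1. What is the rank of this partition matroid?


Rank of a partition matroid = sum of min(|Si|, ci) for each block.
= min(8,7) + min(5,2) + min(4,3) + min(7,5) + min(8,4) + min(3,1)
= 7 + 2 + 3 + 5 + 4 + 1
= 22.

22


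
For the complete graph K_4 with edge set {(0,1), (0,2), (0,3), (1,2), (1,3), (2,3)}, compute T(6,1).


T(K_4; x,y) = x^3 + 3x^2 + 4xy + 2x + y^3 + 3y^2 + 2y.
Substituting x=6, y=1:
= 216 + 108 + 24 + 12 + 1 + 3 + 2
= 366.

366


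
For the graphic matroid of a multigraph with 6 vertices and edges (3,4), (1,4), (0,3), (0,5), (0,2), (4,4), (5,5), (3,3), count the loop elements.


In a graphic matroid, a loop is a self-loop edge (u,u) with rank 0.
Examining all 8 edges for self-loops...
Self-loops found: (4,4), (5,5), (3,3)
Number of loops = 3.

3


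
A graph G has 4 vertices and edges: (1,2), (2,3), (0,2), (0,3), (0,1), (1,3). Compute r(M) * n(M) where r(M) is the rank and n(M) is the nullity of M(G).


r(M) = |V| - c = 4 - 1 = 3.
nullity = |E| - r(M) = 6 - 3 = 3.
Product = 3 * 3 = 9.

9


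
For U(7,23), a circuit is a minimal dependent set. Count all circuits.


In U(7,23), circuits are the (8)-element subsets.
Any set of 8 elements is dependent, and removing any one element gives
an independent set of size 7, so it is a minimal dependent set.
Number of circuits = (23 choose 8) = 490314.

490314


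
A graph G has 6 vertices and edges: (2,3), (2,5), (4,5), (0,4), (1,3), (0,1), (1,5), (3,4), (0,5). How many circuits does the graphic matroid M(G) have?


A circuit in a graphic matroid = edge set of a simple cycle.
G has 6 vertices and 9 edges.
Enumerating all minimal edge subsets forming cycles...
Total circuits found: 13.

13


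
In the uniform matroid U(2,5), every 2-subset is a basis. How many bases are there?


Bases of U(2,5) are all 2-element subsets of the 5-element ground set.
Number of bases = C(5,2).
C(5,2) = 5! / (2! * 3!) = 10.

10


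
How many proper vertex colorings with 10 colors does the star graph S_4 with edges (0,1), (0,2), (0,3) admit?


P(tree, k) = k * (k-1)^(3) for any tree on 4 vertices.
P(10) = 10 * 9^3 = 10 * 729 = 7290.

7290


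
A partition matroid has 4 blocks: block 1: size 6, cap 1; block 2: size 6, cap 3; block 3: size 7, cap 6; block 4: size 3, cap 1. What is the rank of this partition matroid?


Rank of a partition matroid = sum of min(|Si|, ci) for each block.
= min(6,1) + min(6,3) + min(7,6) + min(3,1)
= 1 + 3 + 6 + 1
= 11.

11


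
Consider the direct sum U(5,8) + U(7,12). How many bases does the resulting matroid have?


Bases of a direct sum M1 + M2: |B| = |B(M1)| * |B(M2)|.
|B(U(5,8))| = C(8,5) = 56.
|B(U(7,12))| = C(12,7) = 792.
Total bases = 56 * 792 = 44352.

44352


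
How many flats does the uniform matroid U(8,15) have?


Flats of U(8,15): every subset of size < 8 is a flat, plus E itself.
Count = C(15,0) + C(15,1) + C(15,2) + C(15,3) + C(15,4) + C(15,5) + C(15,6) + C(15,7) + 1
     = 1 + 15 + 105 + 455 + 1365 + 3003 + 5005 + 6435 + 1
     = 16385.

16385


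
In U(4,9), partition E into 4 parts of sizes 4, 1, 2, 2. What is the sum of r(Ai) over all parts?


r(Ai) = min(|Ai|, 4) for each part.
Sum = min(4,4) + min(1,4) + min(2,4) + min(2,4)
    = 4 + 1 + 2 + 2
    = 9.

9


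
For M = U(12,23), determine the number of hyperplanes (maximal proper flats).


Hyperplanes of U(12,23) are flats of rank 11.
In a uniform matroid, these are exactly the (11)-element subsets.
Count = (23 choose 11) = 1352078.

1352078


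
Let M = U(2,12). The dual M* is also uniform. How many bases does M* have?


The dual of U(r,n) is U(n-r, n) = U(10,12).
Bases of U(10,12) are all (10)-element subsets.
|B(M*)| = C(12,10) = 12! / (10! * 2!) = 66.

66


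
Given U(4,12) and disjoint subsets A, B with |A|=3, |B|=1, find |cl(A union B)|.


|A union B| = 3 + 1 = 4 (disjoint).
In U(4,12), cl(S) = S if |S| < 4, else cl(S) = E.
Since 4 >= 4, cl(A union B) = E.
|cl(A union B)| = 12.

12


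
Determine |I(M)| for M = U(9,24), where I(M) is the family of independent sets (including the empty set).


Independent sets of U(9,24) are all subsets of size <= 9.
Count = C(24,0) + C(24,1) + C(24,2) + C(24,3) + C(24,4) + C(24,5) + C(24,6) + C(24,7) + C(24,8) + C(24,9)
     = 1 + 24 + 276 + 2024 + 10626 + 42504 + 134596 + 346104 + 735471 + 1307504
     = 2579130.

2579130


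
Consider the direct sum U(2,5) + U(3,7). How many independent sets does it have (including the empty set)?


For a direct sum, |I(M1+M2)| = |I(M1)| * |I(M2)|.
|I(U(2,5))| = sum C(5,k) for k=0..2 = 16.
|I(U(3,7))| = sum C(7,k) for k=0..3 = 64.
Total = 16 * 64 = 1024.

1024


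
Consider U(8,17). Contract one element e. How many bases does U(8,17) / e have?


Contracting e from U(8,17) gives U(7,16).
Bases of U(7,16) = (16 choose 7) = 11440.

11440


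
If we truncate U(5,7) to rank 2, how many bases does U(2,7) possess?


Truncating U(5,7) to rank 2 gives U(2,7).
Bases of U(2,7) are all 2-element subsets of 7 elements.
Number of bases = C(7,2) = 7! / (2! * 5!) = 21.

21


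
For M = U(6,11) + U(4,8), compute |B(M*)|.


(M1+M2)* = M1* + M2*.
M1* = U(5,11), bases: C(11,5) = 462.
M2* = U(4,8), bases: C(8,4) = 70.
|B(M*)| = 462 * 70 = 32340.

32340


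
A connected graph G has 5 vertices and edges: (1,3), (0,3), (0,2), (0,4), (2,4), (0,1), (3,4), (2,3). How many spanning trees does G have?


By Kirchhoff's matrix tree theorem, the number of spanning trees equals
the determinant of any cofactor of the Laplacian matrix L.
G has 5 vertices and 8 edges.
Computing the (4 x 4) cofactor determinant gives 40.

40


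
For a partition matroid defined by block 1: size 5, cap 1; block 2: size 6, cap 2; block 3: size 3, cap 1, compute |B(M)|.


A basis picks exactly ci elements from block i.
Number of bases = product of C(|Si|, ci).
= C(5,1) * C(6,2) * C(3,1)
= 5 * 15 * 3
= 225.

225


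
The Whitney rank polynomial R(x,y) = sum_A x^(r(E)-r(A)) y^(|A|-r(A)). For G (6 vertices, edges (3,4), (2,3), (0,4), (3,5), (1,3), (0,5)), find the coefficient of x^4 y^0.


R(x,y) = sum over A in 2^E of x^(r(E)-r(A)) * y^(|A|-r(A)).
G has 6 vertices, 6 edges. r(E) = 5.
Enumerate all 2^6 = 64 subsets.
Count subsets with r(E)-r(A)=4 and |A|-r(A)=0: 6.

6


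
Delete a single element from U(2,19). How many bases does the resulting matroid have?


Deleting e from U(2,19) gives U(2,18) since n > r.
Bases of U(2,18) = C(18,2) = 18! / (2! * 16!) = 153.

153


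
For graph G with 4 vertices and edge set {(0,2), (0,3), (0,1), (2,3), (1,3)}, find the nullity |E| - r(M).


Cycle rank (nullity) = |E| - r(M) = |E| - (|V| - c).
|E| = 5, |V| = 4, c = 1.
Nullity = 5 - (4 - 1) = 5 - 3 = 2.

2


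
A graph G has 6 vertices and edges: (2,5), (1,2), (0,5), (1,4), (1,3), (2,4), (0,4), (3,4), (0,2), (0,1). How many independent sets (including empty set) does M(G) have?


An independent set in a graphic matroid is an acyclic edge subset.
G has 6 vertices and 10 edges.
Enumerate all 2^10 = 1024 subsets, checking for acyclicity.
Total independent sets = 431.

431


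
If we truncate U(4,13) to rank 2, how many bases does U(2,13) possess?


Truncating U(4,13) to rank 2 gives U(2,13).
Bases of U(2,13) are all 2-element subsets of 13 elements.
Number of bases = (13 choose 2) = 78.

78


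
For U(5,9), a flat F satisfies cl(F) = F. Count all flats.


Flats of U(5,9): every subset of size < 5 is a flat, plus E itself.
Count = (9 choose 0) + (9 choose 1) + (9 choose 2) + (9 choose 3) + (9 choose 4) + 1
     = 1 + 9 + 36 + 84 + 126 + 1
     = 257.

257


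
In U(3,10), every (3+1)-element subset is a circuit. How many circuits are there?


In U(3,10), circuits are the (4)-element subsets.
Any set of 4 elements is dependent, and removing any one element gives
an independent set of size 3, so it is a minimal dependent set.
Number of circuits = C(10,4) = (10 * 9 * 8 * 7) / (1 * 2 * 3 * 4) = 210.

210


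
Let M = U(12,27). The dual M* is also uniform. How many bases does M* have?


The dual of U(r,n) is U(n-r, n) = U(15,27).
Bases of U(15,27) are all (15)-element subsets.
|B(M*)| = C(27,15) = 27! / (15! * 12!) = 17383860.

17383860


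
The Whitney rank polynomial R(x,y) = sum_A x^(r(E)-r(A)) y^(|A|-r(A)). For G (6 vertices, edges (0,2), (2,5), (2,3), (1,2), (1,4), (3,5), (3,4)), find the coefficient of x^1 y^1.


R(x,y) = sum over A in 2^E of x^(r(E)-r(A)) * y^(|A|-r(A)).
G has 6 vertices, 7 edges. r(E) = 5.
Enumerate all 2^7 = 128 subsets.
Count subsets with r(E)-r(A)=1 and |A|-r(A)=1: 10.

10


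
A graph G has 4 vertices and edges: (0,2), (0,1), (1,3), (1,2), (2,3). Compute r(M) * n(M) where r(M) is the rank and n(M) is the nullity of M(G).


r(M) = |V| - c = 4 - 1 = 3.
nullity = |E| - r(M) = 5 - 3 = 2.
Product = 3 * 2 = 6.

6


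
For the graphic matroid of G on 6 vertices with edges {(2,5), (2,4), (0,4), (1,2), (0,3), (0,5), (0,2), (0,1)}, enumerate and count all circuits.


A circuit in a graphic matroid = edge set of a simple cycle.
G has 6 vertices and 8 edges.
Enumerating all minimal edge subsets forming cycles...
Total circuits found: 6.

6


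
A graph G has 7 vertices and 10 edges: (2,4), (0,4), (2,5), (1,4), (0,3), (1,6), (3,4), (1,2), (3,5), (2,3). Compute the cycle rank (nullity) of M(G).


Cycle rank (nullity) = |E| - r(M) = |E| - (|V| - c).
|E| = 10, |V| = 7, c = 1.
Nullity = 10 - (7 - 1) = 10 - 6 = 4.

4


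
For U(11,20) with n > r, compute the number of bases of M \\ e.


Deleting e from U(11,20) gives U(11,19) since n > r.
Bases of U(11,19) = (19 choose 11) = 75582.

75582


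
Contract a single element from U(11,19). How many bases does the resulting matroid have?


Contracting e from U(11,19) gives U(10,18).
Bases of U(10,18) = C(18,10) = 18! / (10! * 8!) = 43758.

43758


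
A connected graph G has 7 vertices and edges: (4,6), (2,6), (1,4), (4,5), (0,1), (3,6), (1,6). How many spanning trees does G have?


By Kirchhoff's matrix tree theorem, the number of spanning trees equals
the determinant of any cofactor of the Laplacian matrix L.
G has 7 vertices and 7 edges.
Computing the (6 x 6) cofactor determinant gives 3.

3


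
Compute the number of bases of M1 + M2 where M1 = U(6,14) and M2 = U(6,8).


Bases of a direct sum M1 + M2: |B| = |B(M1)| * |B(M2)|.
|B(U(6,14))| = C(14,6) = 3003.
|B(U(6,8))| = C(8,6) = 28.
Total bases = 3003 * 28 = 84084.

84084


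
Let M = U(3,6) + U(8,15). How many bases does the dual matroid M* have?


(M1+M2)* = M1* + M2*.
M1* = U(3,6), bases: C(6,3) = 20.
M2* = U(7,15), bases: C(15,7) = 6435.
|B(M*)| = 20 * 6435 = 128700.

128700


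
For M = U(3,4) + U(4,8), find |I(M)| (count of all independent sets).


For a direct sum, |I(M1+M2)| = |I(M1)| * |I(M2)|.
|I(U(3,4))| = sum C(4,k) for k=0..3 = 15.
|I(U(4,8))| = sum C(8,k) for k=0..4 = 163.
Total = 15 * 163 = 2445.

2445


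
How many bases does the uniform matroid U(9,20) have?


Bases of U(9,20) are all 9-element subsets of the 20-element ground set.
Number of bases = C(20,9).
(20 choose 9) = 167960.

167960


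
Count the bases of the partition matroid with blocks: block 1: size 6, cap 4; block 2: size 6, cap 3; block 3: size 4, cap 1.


A basis picks exactly ci elements from block i.
Number of bases = product of C(|Si|, ci).
= C(6,4) * C(6,3) * C(4,1)
= 15 * 20 * 4
= 1200.

1200


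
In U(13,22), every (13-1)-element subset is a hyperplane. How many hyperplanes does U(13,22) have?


Hyperplanes of U(13,22) are flats of rank 12.
In a uniform matroid, these are exactly the (12)-element subsets.
Count = (22 choose 12) = 646646.

646646


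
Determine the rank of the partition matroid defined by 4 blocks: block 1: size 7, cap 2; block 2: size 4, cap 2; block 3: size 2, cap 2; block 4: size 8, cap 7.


Rank of a partition matroid = sum of min(|Si|, ci) for each block.
= min(7,2) + min(4,2) + min(2,2) + min(8,7)
= 2 + 2 + 2 + 7
= 13.

13
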